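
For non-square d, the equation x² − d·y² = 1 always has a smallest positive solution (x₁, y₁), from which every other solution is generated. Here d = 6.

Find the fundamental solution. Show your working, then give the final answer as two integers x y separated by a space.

5 2

[2; 2,4] for √6; ℓ=2 ⇒ convergent index 1
a_0=2:  p_0=2·1+0=2,  q_0=2·0+1=1
a_1=2:  p_1=2·2+1=5,  q_1=2·1+0=2
(x₁, y₁) = (5, 2);  5² − 6·2² = 1 ✓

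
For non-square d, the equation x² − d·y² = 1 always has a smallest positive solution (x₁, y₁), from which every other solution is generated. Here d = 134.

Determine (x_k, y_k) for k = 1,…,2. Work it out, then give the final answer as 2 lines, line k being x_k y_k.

[11; 1,1,2,1,3,…,1,1,22] for √134; ℓ=14 ⇒ convergent index 13
k=0  a_k=11  p_k/q_k = 11/1
k=1  a_k=1  p_k/q_k = 12/1
k=2  a_k=1  p_k/q_k = 23/2
k=3  a_k=2  p_k/q_k = 58/5
…
k=5  a_k=3  p_k/q_k = 301/26
k=6  a_k=1  p_k/q_k = 382/33
k=7  a_k=10  p_k/q_k = 4121/356
k=8  a_k=1  p_k/q_k = 4503/389
…
k=10  a_k=1  p_k/q_k = 22133/1912
…
k=12  a_k=1  p_k/q_k = 84029/7259
k=13  a_k=1  p_k/q_k = 145925/12606
fundamental: x₁=145925, y₁=12606  (since 21294105625 − 134·158911236 = 1)
k=2:  x_2 = 145925·145925+134·12606·12606 = 42588211249,  y_2 = 145925·12606+12606·145925 = 3679061100

145925 12606
42588211249 3679061100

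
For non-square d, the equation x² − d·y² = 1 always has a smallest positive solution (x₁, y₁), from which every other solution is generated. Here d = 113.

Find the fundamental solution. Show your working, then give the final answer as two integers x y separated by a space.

√113 → a₀=10, period (1,1,1,2,2,1,1,1,20); ℓ=9 odd so k=17
k=0  a_k=10  p_k/q_k = 10/1
k=1  a_k=1  p_k/q_k = 11/1
…
k=4  a_k=2  p_k/q_k = 85/8
…
k=7  a_k=1  p_k/q_k = 489/46
k=8  a_k=1  p_k/q_k = 776/73
…
k=10  a_k=1  p_k/q_k = 16785/1579
…
k=12  a_k=1  p_k/q_k = 49579/4664
k=13  a_k=2  p_k/q_k = 131952/12413
k=14  a_k=2  p_k/q_k = 313483/29490
k=15  a_k=1  p_k/q_k = 445435/41903
k=16  a_k=1  p_k/q_k = 758918/71393
k=17  a_k=1  p_k/q_k = 1204353/113296
fundamental: x₁=1204353, y₁=113296  (since 1450466148609 − 113·12835983616 = 1)

1204353 113296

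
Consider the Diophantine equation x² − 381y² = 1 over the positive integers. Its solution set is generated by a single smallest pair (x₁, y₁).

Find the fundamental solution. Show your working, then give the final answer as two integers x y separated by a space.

[19; 1,1,12,1,1,38] for √381; ℓ=6 ⇒ convergent index 5
k=0  a_k=19  p_k/q_k = 19/1
…
k=2  a_k=1  p_k/q_k = 39/2
…
k=4  a_k=1  p_k/q_k = 527/27
k=5  a_k=1  p_k/q_k = 1015/52
fundamental: x₁=1015, y₁=52  (since 1030225 − 381·2704 = 1)

1015 52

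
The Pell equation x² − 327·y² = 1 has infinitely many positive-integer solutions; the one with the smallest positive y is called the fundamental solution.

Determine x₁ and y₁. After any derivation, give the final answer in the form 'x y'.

217 12

d=327: √d = [18; 12,36] (ℓ=2, even), read p_1/q_1
k=0  a_k=18  p_k/q_k = 18/1
k=1  a_k=12  p_k/q_k = 217/12
fundamental: x₁=217, y₁=12  (since 47089 − 327·144 = 1)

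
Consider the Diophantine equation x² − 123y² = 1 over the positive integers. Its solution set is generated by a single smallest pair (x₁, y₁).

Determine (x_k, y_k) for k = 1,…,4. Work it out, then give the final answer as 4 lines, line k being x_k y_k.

122 11
29767 2684
7263026 654885
1772148577 159789256

√123 = [11; 11,22, …], period ℓ=2 (even) → k=1
step 0: (11, 1)  from 11·(1,0) + (0,1)
step 1: (122, 11)  from 11·(11,1) + (1,0)
fundamental: x₁=122, y₁=11  (since 14884 − 123·121 = 1)
(122+11√123)^2 = 29767 + 2684√123
(122+11√123)^3 = 7263026 + 654885√123
(122+11√123)^4 = 1772148577 + 159789256√123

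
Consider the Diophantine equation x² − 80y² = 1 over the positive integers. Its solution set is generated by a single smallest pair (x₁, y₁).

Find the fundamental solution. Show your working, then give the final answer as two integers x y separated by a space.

d=80: √d = [8; 1,16] (ℓ=2, even), read p_1/q_1
a_0=8:  p_0=8·1+0=8,  q_0=8·0+1=1
a_1=1:  p_1=1·8+1=9,  q_1=1·1+0=1
fundamental: x₁=9, y₁=1  (since 81 − 80·1 = 1)

9 1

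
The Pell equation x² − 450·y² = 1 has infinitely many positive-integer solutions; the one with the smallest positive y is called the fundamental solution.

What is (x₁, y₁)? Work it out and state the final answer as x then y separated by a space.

19601 924

[21; 4,1,2,4,2,1,4,42] for √450; ℓ=8 ⇒ convergent index 7
a_0=21:  p_0=21·1+0=21,  q_0=21·0+1=1
…
a_2=1:  p_2=1·85+21=106,  q_2=1·4+1=5
…
a_4=4:  p_4=4·297+106=1294,  q_4=4·14+5=61
a_5=2:  p_5=2·1294+297=2885,  q_5=2·61+14=136
a_6=1:  p_6=1·2885+1294=4179,  q_6=1·136+61=197
a_7=4:  p_7=4·4179+2885=19601,  q_7=4·197+136=924
→ (19601, 924).  Check: 19601²=384199201, 450·924²=384199200, difference 1.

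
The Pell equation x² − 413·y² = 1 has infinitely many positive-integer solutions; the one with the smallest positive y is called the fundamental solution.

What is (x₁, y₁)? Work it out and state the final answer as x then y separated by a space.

[20; 3,9,1,4,1,9,3,40] for √413; ℓ=8 ⇒ convergent index 7
i=0: a=20 ⇒ p=20, q=1
…
i=2: a=9 ⇒ p=569, q=28
i=3: a=1 ⇒ p=630, q=31
i=4: a=4 ⇒ p=3089, q=152
…
i=6: a=9 ⇒ p=36560, q=1799
i=7: a=3 ⇒ p=113399, q=5580
(x₁, y₁) = (113399, 5580);  113399² − 413·5580² = 1 ✓

113399 5580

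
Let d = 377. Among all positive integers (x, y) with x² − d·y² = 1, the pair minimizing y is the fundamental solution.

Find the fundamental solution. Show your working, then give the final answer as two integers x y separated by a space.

233 12

[19; 2,2,2,38] for √377; ℓ=4 ⇒ convergent index 3
k=0  a_k=19  p_k/q_k = 19/1
k=1  a_k=2  p_k/q_k = 39/2
k=2  a_k=2  p_k/q_k = 97/5
k=3  a_k=2  p_k/q_k = 233/12
fundamental: x₁=233, y₁=12  (since 54289 − 377·144 = 1)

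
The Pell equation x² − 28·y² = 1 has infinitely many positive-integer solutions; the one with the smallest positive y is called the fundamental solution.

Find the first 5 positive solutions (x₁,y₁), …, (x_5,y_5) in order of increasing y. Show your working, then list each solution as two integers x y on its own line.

127 24
32257 6096
8193151 1548360
2081028097 393277344
528572943487 99890897016

√28 = [5; 3,2,3,10, …], period ℓ=4 (even) → k=3
i=0: a=5 ⇒ p=5, q=1
…
i=2: a=2 ⇒ p=37, q=7
i=3: a=3 ⇒ p=127, q=24
fundamental: x₁=127, y₁=24  (since 16129 − 28·576 = 1)
k=2:  x_2 = 127·127+28·24·24 = 32257,  y_2 = 127·24+24·127 = 6096
k=3:  x_3 = 127·32257+28·24·6096 = 8193151,  y_3 = 127·6096+24·32257 = 1548360
k=4:  x_4 = 127·8193151+28·24·1548360 = 2081028097,  y_4 = 127·1548360+24·8193151 = 393277344
k=5:  x_5 = 127·2081028097+28·24·393277344 = 528572943487,  y_5 = 127·393277344+24·2081028097 = 99890897016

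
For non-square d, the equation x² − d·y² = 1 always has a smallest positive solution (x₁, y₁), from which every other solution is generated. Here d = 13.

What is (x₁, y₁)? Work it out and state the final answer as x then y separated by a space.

649 180

[3; 1,1,1,1,6] for √13; ℓ=5 ⇒ convergent index 9
k=0  a_k=3  p_k/q_k = 3/1
k=1  a_k=1  p_k/q_k = 4/1
k=2  a_k=1  p_k/q_k = 7/2
…
k=4  a_k=1  p_k/q_k = 18/5
…
k=6  a_k=1  p_k/q_k = 137/38
…
k=8  a_k=1  p_k/q_k = 393/109
k=9  a_k=1  p_k/q_k = 649/180
→ (649, 180).  Check: 649²=421201, 13·180²=421200, difference 1.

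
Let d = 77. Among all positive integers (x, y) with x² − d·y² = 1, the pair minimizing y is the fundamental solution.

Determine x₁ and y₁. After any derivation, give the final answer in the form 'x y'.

√77 = [8; 1,3,2,3,1,16, …], period ℓ=6 (even) → k=5
k=0  a_k=8  p_k/q_k = 8/1
…
k=2  a_k=3  p_k/q_k = 35/4
k=3  a_k=2  p_k/q_k = 79/9
k=4  a_k=3  p_k/q_k = 272/31
k=5  a_k=1  p_k/q_k = 351/40
fundamental: x₁=351, y₁=40  (since 123201 − 77·1600 = 1)

351 40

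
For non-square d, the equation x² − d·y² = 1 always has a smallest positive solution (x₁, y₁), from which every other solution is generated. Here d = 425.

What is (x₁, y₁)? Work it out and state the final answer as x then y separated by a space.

143649 6968

d=425: √d = [20; 1,1,1,1,1,1,40] (ℓ=7, odd), read p_13/q_13
k=0  a_k=20  p_k/q_k = 20/1
k=1  a_k=1  p_k/q_k = 21/1
…
k=6  a_k=1  p_k/q_k = 268/13
…
k=8  a_k=1  p_k/q_k = 11153/541
…
k=10  a_k=1  p_k/q_k = 33191/1610
…
k=12  a_k=1  p_k/q_k = 88420/4289
k=13  a_k=1  p_k/q_k = 143649/6968
(x₁, y₁) = (143649, 6968);  143649² − 425·6968² = 1 ✓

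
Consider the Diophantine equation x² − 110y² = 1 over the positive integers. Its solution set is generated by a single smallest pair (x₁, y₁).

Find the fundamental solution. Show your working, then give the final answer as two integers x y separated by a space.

d=110: √d = [10; 2,20] (ℓ=2, even), read p_1/q_1
a_0=10:  p_0=10·1+0=10,  q_0=10·0+1=1
a_1=2:  p_1=2·10+1=21,  q_1=2·1+0=2
fundamental: x₁=21, y₁=2  (since 441 − 110·4 = 1)

21 2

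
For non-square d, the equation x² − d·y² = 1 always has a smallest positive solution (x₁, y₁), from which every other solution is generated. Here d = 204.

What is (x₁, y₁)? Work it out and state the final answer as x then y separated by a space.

4999 350

√204 = [14; 3,1,1,6,1,1,3,28, …], period ℓ=8 (even) → k=7
a_0=14:  p_0=14·1+0=14,  q_0=14·0+1=1
a_1=3:  p_1=3·14+1=43,  q_1=3·1+0=3
…
a_4=6:  p_4=6·100+57=657,  q_4=6·7+4=46
a_5=1:  p_5=1·657+100=757,  q_5=1·46+7=53
a_6=1:  p_6=1·757+657=1414,  q_6=1·53+46=99
a_7=3:  p_7=3·1414+757=4999,  q_7=3·99+53=350
fundamental: x₁=4999, y₁=350  (since 24990001 − 204·122500 = 1)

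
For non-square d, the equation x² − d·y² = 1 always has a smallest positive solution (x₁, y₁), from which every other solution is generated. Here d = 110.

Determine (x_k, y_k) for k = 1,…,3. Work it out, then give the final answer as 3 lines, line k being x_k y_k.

21 2
881 84
36981 3526

[10; 2,20] for √110; ℓ=2 ⇒ convergent index 1
i=0: a=10 ⇒ p=10, q=1
i=1: a=2 ⇒ p=21, q=2
fundamental: x₁=21, y₁=2  (since 441 − 110·4 = 1)
(x_2, y_2) = (21·21 + 110·2·2, 21·2 + 2·21) = (881, 84)
(x_3, y_3) = (21·881 + 110·2·84, 21·84 + 2·881) = (36981, 3526)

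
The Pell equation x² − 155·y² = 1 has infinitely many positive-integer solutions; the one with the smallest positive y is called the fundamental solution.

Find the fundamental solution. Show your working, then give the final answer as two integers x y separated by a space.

249 20

d=155: √d = [12; 2,4,2,24] (ℓ=4, even), read p_3/q_3
k=0  a_k=12  p_k/q_k = 12/1
…
k=2  a_k=4  p_k/q_k = 112/9
k=3  a_k=2  p_k/q_k = 249/20
→ (249, 20).  Check: 249²=62001, 155·20²=62000, difference 1.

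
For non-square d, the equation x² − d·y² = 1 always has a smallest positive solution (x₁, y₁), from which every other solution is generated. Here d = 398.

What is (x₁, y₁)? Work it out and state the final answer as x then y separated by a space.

√398 = [19; 1,18,1,38, …], period ℓ=4 (even) → k=3
step 0: (19, 1)  from 19·(1,0) + (0,1)
step 1: (20, 1)  from 1·(19,1) + (1,0)
step 2: (379, 19)  from 18·(20,1) + (19,1)
step 3: (399, 20)  from 1·(379,19) + (20,1)
fundamental: x₁=399, y₁=20  (since 159201 − 398·400 = 1)

399 20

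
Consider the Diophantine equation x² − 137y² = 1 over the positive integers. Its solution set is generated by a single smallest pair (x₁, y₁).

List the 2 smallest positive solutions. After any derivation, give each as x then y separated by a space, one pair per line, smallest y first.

6083073 519712
74007554246657 6322892069952

[11; 1,2,2,1,1,2,2,1,22] for √137; ℓ=9 ⇒ convergent index 17
k=0  a_k=11  p_k/q_k = 11/1
k=1  a_k=1  p_k/q_k = 12/1
k=2  a_k=2  p_k/q_k = 35/3
…
k=4  a_k=1  p_k/q_k = 117/10
k=5  a_k=1  p_k/q_k = 199/17
…
k=7  a_k=2  p_k/q_k = 1229/105
k=8  a_k=1  p_k/q_k = 1744/149
k=9  a_k=22  p_k/q_k = 39597/3383
…
k=11  a_k=2  p_k/q_k = 122279/10447
…
k=14  a_k=1  p_k/q_k = 694077/59299
…
k=16  a_k=2  p_k/q_k = 4286741/366241
k=17  a_k=1  p_k/q_k = 6083073/519712
(x₁, y₁) = (6083073, 519712);  6083073² − 137·519712² = 1 ✓
(6083073+519712√137)^2 = 74007554246657 + 6322892069952√137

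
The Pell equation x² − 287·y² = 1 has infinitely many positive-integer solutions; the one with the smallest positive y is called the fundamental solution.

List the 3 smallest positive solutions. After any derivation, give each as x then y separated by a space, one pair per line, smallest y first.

[16; 1,15,1,32] for √287; ℓ=4 ⇒ convergent index 3
i=0: a=16 ⇒ p=16, q=1
i=1: a=1 ⇒ p=17, q=1
i=2: a=15 ⇒ p=271, q=16
i=3: a=1 ⇒ p=288, q=17
→ (288, 17).  Check: 288²=82944, 287·17²=82943, difference 1.
(288+17√287)^2 = 165887 + 9792√287
(288+17√287)^3 = 95550624 + 5640175√287

288 17
165887 9792
95550624 5640175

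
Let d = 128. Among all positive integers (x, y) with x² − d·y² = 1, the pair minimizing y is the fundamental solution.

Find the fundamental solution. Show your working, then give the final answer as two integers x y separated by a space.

577 51

√128 → a₀=11, period (3,5,3,22); ℓ=4 even so k=3
k=0  a_k=11  p_k/q_k = 11/1
…
k=2  a_k=5  p_k/q_k = 181/16
k=3  a_k=3  p_k/q_k = 577/51
(x₁, y₁) = (577, 51);  577² − 128·51² = 1 ✓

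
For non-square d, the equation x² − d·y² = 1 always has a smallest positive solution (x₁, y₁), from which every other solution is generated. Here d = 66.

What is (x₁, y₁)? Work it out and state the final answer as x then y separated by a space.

[8; 8,16] for √66; ℓ=2 ⇒ convergent index 1
step 0: (8, 1)  from 8·(1,0) + (0,1)
step 1: (65, 8)  from 8·(8,1) + (1,0)
fundamental: x₁=65, y₁=8  (since 4225 − 66·64 = 1)

65 8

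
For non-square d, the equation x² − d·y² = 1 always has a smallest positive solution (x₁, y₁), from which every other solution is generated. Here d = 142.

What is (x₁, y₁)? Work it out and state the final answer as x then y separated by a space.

143 12

[11; 1,10,1,22] for √142; ℓ=4 ⇒ convergent index 3
a_0=11:  p_0=11·1+0=11,  q_0=11·0+1=1
a_1=1:  p_1=1·11+1=12,  q_1=1·1+0=1
a_2=10:  p_2=10·12+11=131,  q_2=10·1+1=11
a_3=1:  p_3=1·131+12=143,  q_3=1·11+1=12
(x₁, y₁) = (143, 12);  143² − 142·12² = 1 ✓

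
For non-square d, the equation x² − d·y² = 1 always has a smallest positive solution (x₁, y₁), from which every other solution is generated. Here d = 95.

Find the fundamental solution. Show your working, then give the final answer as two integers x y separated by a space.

39 4

d=95: √d = [9; 1,2,1,18] (ℓ=4, even), read p_3/q_3
k=0  a_k=9  p_k/q_k = 9/1
…
k=2  a_k=2  p_k/q_k = 29/3
k=3  a_k=1  p_k/q_k = 39/4
→ (39, 4).  Check: 39²=1521, 95·4²=1520, difference 1.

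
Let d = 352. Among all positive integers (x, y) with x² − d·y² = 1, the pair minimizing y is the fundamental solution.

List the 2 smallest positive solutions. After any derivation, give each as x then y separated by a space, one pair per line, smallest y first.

77617 4137
12048797377 642203058

[18; 1,3,5,9,5,3,1,36] for √352; ℓ=8 ⇒ convergent index 7
i=0: a=18 ⇒ p=18, q=1
i=1: a=1 ⇒ p=19, q=1
i=2: a=3 ⇒ p=75, q=4
i=3: a=5 ⇒ p=394, q=21
i=4: a=9 ⇒ p=3621, q=193
…
i=6: a=3 ⇒ p=59118, q=3151
i=7: a=1 ⇒ p=77617, q=4137
fundamental: x₁=77617, y₁=4137  (since 6024398689 − 352·17114769 = 1)
n=2: (77617,4137)∘(77617,4137) = (77617·77617+352·4137·4137, 77617·4137+4137·77617) = (12048797377,642203058)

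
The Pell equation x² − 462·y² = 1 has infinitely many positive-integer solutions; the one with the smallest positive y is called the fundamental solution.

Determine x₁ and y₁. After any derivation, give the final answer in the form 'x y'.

43 2

√462 = [21; 2,42, …], period ℓ=2 (even) → k=1
i=0: a=21 ⇒ p=21, q=1
i=1: a=2 ⇒ p=43, q=2
fundamental: x₁=43, y₁=2  (since 1849 − 462·4 = 1)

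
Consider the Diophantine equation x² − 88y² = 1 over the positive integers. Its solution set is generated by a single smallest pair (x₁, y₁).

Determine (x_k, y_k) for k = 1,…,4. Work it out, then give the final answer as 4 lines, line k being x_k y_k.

197 21
77617 8274
30580901 3259935
12048797377 1284406116

√88 → a₀=9, period (2,1,1,1,2,18); ℓ=6 even so k=5
a_0=9:  p_0=9·1+0=9,  q_0=9·0+1=1
…
a_4=1:  p_4=1·47+28=75,  q_4=1·5+3=8
a_5=2:  p_5=2·75+47=197,  q_5=2·8+5=21
fundamental: x₁=197, y₁=21  (since 38809 − 88·441 = 1)
(197+21√88)^2 = 77617 + 8274√88
(197+21√88)^3 = 30580901 + 3259935√88
(197+21√88)^4 = 12048797377 + 1284406116√88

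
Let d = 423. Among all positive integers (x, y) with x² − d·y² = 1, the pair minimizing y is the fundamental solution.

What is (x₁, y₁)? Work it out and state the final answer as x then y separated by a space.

4607 224

√423 → a₀=20, period (1,1,3,4,3,1,1,40); ℓ=8 even so k=7
i=0: a=20 ⇒ p=20, q=1
i=1: a=1 ⇒ p=21, q=1
i=2: a=1 ⇒ p=41, q=2
…
i=4: a=4 ⇒ p=617, q=30
i=5: a=3 ⇒ p=1995, q=97
i=6: a=1 ⇒ p=2612, q=127
i=7: a=1 ⇒ p=4607, q=224
(x₁, y₁) = (4607, 224);  4607² − 423·224² = 1 ✓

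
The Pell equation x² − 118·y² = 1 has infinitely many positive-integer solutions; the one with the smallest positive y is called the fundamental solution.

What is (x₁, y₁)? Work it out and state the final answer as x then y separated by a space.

306917 28254

d=118: √d = [10; 1,6,3,2,10,2,3,6,1,20] (ℓ=10, even), read p_9/q_9
k=0  a_k=10  p_k/q_k = 10/1
k=1  a_k=1  p_k/q_k = 11/1
…
k=4  a_k=2  p_k/q_k = 554/51
k=5  a_k=10  p_k/q_k = 5779/532
k=6  a_k=2  p_k/q_k = 12112/1115
k=7  a_k=3  p_k/q_k = 42115/3877
k=8  a_k=6  p_k/q_k = 264802/24377
k=9  a_k=1  p_k/q_k = 306917/28254
→ (306917, 28254).  Check: 306917²=94198044889, 118·28254²=94198044888, difference 1.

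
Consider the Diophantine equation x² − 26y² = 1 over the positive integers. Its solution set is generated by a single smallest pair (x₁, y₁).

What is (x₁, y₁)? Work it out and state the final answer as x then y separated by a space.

[5; 10] for √26; ℓ=1 ⇒ convergent index 1
i=0: a=5 ⇒ p=5, q=1
i=1: a=10 ⇒ p=51, q=10
(x₁, y₁) = (51, 10);  51² − 26·10² = 1 ✓

51 10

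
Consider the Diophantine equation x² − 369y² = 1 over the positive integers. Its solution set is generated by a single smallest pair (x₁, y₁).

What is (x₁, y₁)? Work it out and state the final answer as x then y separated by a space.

8396801 437120

√369 = [19; 4,1,3,2,7,4,7,2,3,1,4,38, …], period ℓ=12 (even) → k=11
a_0=19:  p_0=19·1+0=19,  q_0=19·0+1=1
…
a_4=2:  p_4=2·365+96=826,  q_4=2·19+5=43
…
a_8=2:  p_8=2·184045+25414=393504,  q_8=2·9581+1323=20485
…
a_10=1:  p_10=1·1364557+393504=1758061,  q_10=1·71036+20485=91521
a_11=4:  p_11=4·1758061+1364557=8396801,  q_11=4·91521+71036=437120
fundamental: x₁=8396801, y₁=437120  (since 70506267033601 − 369·191073894400 = 1)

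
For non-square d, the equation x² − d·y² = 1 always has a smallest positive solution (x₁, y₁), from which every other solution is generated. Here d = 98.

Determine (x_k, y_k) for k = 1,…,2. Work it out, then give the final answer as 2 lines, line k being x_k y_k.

[9; 1,8,1,18] for √98; ℓ=4 ⇒ convergent index 3
k=0  a_k=9  p_k/q_k = 9/1
k=1  a_k=1  p_k/q_k = 10/1
k=2  a_k=8  p_k/q_k = 89/9
k=3  a_k=1  p_k/q_k = 99/10
→ (99, 10).  Check: 99²=9801, 98·10²=9800, difference 1.
(x_2, y_2) = (99·99 + 98·10·10, 99·10 + 10·99) = (19601, 1980)

99 10
19601 1980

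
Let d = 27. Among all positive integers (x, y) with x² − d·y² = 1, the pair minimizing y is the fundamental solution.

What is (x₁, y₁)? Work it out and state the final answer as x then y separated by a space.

26 5

[5; 5,10] for √27; ℓ=2 ⇒ convergent index 1
i=0: a=5 ⇒ p=5, q=1
i=1: a=5 ⇒ p=26, q=5
→ (26, 5).  Check: 26²=676, 27·5²=675, difference 1.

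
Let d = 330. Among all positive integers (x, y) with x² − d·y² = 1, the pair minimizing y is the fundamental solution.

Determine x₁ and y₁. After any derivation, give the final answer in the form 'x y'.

109 6

d=330: √d = [18; 6,36] (ℓ=2, even), read p_1/q_1
a_0=18:  p_0=18·1+0=18,  q_0=18·0+1=1
a_1=6:  p_1=6·18+1=109,  q_1=6·1+0=6
→ (109, 6).  Check: 109²=11881, 330·6²=11880, difference 1.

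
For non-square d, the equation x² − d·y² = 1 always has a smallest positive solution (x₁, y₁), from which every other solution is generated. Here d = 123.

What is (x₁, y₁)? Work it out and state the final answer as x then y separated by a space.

122 11

√123 → a₀=11, period (11,22); ℓ=2 even so k=1
step 0: (11, 1)  from 11·(1,0) + (0,1)
step 1: (122, 11)  from 11·(11,1) + (1,0)
(x₁, y₁) = (122, 11);  122² − 123·11² = 1 ✓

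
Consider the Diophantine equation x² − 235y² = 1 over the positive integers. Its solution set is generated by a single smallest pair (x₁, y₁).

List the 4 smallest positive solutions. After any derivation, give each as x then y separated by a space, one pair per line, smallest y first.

√235 = [15; 3,30, …], period ℓ=2 (even) → k=1
step 0: (15, 1)  from 15·(1,0) + (0,1)
step 1: (46, 3)  from 3·(15,1) + (1,0)
(x₁, y₁) = (46, 3);  46² − 235·3² = 1 ✓
(46+3√235)^2 = 4231 + 276√235
(46+3√235)^3 = 389206 + 25389√235
(46+3√235)^4 = 35802721 + 2335512√235

46 3
4231 276
389206 25389
35802721 2335512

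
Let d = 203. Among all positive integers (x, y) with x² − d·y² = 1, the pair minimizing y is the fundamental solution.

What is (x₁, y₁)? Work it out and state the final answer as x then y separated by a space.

√203 → a₀=14, period (4,28); ℓ=2 even so k=1
step 0: (14, 1)  from 14·(1,0) + (0,1)
step 1: (57, 4)  from 4·(14,1) + (1,0)
→ (57, 4).  Check: 57²=3249, 203·4²=3248, difference 1.

57 4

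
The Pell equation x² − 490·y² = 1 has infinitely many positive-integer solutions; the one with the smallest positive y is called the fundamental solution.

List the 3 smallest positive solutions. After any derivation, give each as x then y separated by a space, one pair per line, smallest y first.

[22; 7,2,1,4,4,4,1,2,7,44] for √490; ℓ=10 ⇒ convergent index 9
k=0  a_k=22  p_k/q_k = 22/1
k=1  a_k=7  p_k/q_k = 155/7
k=2  a_k=2  p_k/q_k = 332/15
k=3  a_k=1  p_k/q_k = 487/22
k=4  a_k=4  p_k/q_k = 2280/103
…
k=6  a_k=4  p_k/q_k = 40708/1839
…
k=8  a_k=2  p_k/q_k = 141338/6385
k=9  a_k=7  p_k/q_k = 1039681/46968
(x₁, y₁) = (1039681, 46968);  1039681² − 490·46968² = 1 ✓
(1039681+46968√490)^2 = 2161873163521 + 97663474416√490
(1039681+46968√490)^3 = 4495316905044313921 + 203077717488555624√490

1039681 46968
2161873163521 97663474416
4495316905044313921 203077717488555624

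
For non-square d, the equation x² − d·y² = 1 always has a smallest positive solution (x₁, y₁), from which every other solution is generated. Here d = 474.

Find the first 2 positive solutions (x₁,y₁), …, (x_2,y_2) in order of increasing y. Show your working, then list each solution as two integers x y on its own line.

√474 → a₀=21, period (1,3,2,1,1,…,3,1,42); ℓ=14 even so k=13
step 0: (21, 1)  from 21·(1,0) + (0,1)
…
step 2: (87, 4)  from 3·(22,1) + (21,1)
…
step 10: (16677, 766)  from 1·(10864,499) + (5813,267)
…
step 12: (149331, 6859)  from 3·(44218,2031) + (16677,766)
step 13: (193549, 8890)  from 1·(149331,6859) + (44218,2031)
(x₁, y₁) = (193549, 8890);  193549² − 474·8890² = 1 ✓
(x_2, y_2) = (193549·193549 + 474·8890·8890, 193549·8890 + 8890·193549) = (74922430801, 3441301220)

193549 8890
74922430801 3441301220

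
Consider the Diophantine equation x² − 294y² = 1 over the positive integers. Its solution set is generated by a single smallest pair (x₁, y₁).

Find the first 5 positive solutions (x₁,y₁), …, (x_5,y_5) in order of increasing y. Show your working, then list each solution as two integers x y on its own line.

d=294: √d = [17; 6,1,4,1,6,34] (ℓ=6, even), read p_5/q_5
i=0: a=17 ⇒ p=17, q=1
i=1: a=6 ⇒ p=103, q=6
i=2: a=1 ⇒ p=120, q=7
i=3: a=4 ⇒ p=583, q=34
i=4: a=1 ⇒ p=703, q=41
i=5: a=6 ⇒ p=4801, q=280
(x₁, y₁) = (4801, 280);  4801² − 294·280² = 1 ✓
n=2: (4801,280)∘(4801,280) = (4801·4801+294·280·280, 4801·280+280·4801) = (46099201,2688560)
n=3: (46099201,2688560)∘(4801,280) = (4801·46099201+294·280·2688560, 4801·2688560+280·46099201) = (442644523201,25815552840)
n=4: (442644523201,25815552840)∘(4801,280) = (4801·442644523201+294·280·25815552840, 4801·25815552840+280·442644523201) = (4250272665676801,247880935681120)
n=5: (4250272665676801,247880935681120)∘(4801,280) = (4801·4250272665676801+294·280·247880935681120, 4801·247880935681120+280·4250272665676801) = (40811117693184120001,2380152718594561400)

4801 280
46099201 2688560
442644523201 25815552840
4250272665676801 247880935681120
40811117693184120001 2380152718594561400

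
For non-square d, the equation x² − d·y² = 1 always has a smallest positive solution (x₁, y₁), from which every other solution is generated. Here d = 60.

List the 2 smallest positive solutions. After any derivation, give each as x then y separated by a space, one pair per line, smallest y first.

d=60: √d = [7; 1,2,1,14] (ℓ=4, even), read p_3/q_3
step 0: (7, 1)  from 7·(1,0) + (0,1)
step 1: (8, 1)  from 1·(7,1) + (1,0)
step 2: (23, 3)  from 2·(8,1) + (7,1)
step 3: (31, 4)  from 1·(23,3) + (8,1)
(x₁, y₁) = (31, 4);  31² − 60·4² = 1 ✓
(31+4√60)^2 = 1921 + 248√60

31 4
1921 248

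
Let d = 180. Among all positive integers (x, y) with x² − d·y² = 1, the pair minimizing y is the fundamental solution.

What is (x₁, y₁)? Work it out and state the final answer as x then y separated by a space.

161 12

[13; 2,2,2,26] for √180; ℓ=4 ⇒ convergent index 3
a_0=13:  p_0=13·1+0=13,  q_0=13·0+1=1
a_1=2:  p_1=2·13+1=27,  q_1=2·1+0=2
a_2=2:  p_2=2·27+13=67,  q_2=2·2+1=5
a_3=2:  p_3=2·67+27=161,  q_3=2·5+2=12
(x₁, y₁) = (161, 12);  161² − 180·12² = 1 ✓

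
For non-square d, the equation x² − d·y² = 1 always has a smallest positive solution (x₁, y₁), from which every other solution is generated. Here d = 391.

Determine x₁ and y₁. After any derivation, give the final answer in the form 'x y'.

√391 = [19; 1,3,2,2,1,…,3,1,38, …], period ℓ=16 (even) → k=15
k=0  a_k=19  p_k/q_k = 19/1
k=1  a_k=1  p_k/q_k = 20/1
k=2  a_k=3  p_k/q_k = 79/4
k=3  a_k=2  p_k/q_k = 178/9
…
k=6  a_k=1  p_k/q_k = 1048/53
…
k=8  a_k=19  p_k/q_k = 52519/2656
…
k=10  a_k=1  p_k/q_k = 160266/8105
k=11  a_k=1  p_k/q_k = 268013/13554
…
k=13  a_k=2  p_k/q_k = 1660597/83980
k=14  a_k=3  p_k/q_k = 5678083/287153
k=15  a_k=1  p_k/q_k = 7338680/371133
fundamental: x₁=7338680, y₁=371133  (since 53856224142400 − 391·137739703689 = 1)

7338680 371133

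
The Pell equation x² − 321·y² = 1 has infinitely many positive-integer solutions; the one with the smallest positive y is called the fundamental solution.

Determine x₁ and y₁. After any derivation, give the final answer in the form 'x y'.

215 12

√321 = [17; 1,10,1,34, …], period ℓ=4 (even) → k=3
step 0: (17, 1)  from 17·(1,0) + (0,1)
step 1: (18, 1)  from 1·(17,1) + (1,0)
step 2: (197, 11)  from 10·(18,1) + (17,1)
step 3: (215, 12)  from 1·(197,11) + (18,1)
→ (215, 12).  Check: 215²=46225, 321·12²=46224, difference 1.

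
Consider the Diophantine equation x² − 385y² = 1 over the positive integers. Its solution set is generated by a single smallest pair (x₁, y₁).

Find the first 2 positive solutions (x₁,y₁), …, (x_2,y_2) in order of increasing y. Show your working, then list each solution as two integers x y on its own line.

95831 4884
18367161121 936077208

√385 = [19; 1,1,1,1,1,…,1,1,38, …], period ℓ=16 (even) → k=15
a_0=19:  p_0=19·1+0=19,  q_0=19·0+1=1
…
a_4=1:  p_4=1·59+39=98,  q_4=1·3+2=5
…
a_8=2:  p_8=2·726+569=2021,  q_8=2·37+29=103
a_9=1:  p_9=1·2021+726=2747,  q_9=1·103+37=140
…
a_11=1:  p_11=1·10262+2747=13009,  q_11=1·523+140=663
…
a_14=1:  p_14=1·36280+23271=59551,  q_14=1·1849+1186=3035
a_15=1:  p_15=1·59551+36280=95831,  q_15=1·3035+1849=4884
→ (95831, 4884).  Check: 95831²=9183580561, 385·4884²=9183580560, difference 1.
(x_2, y_2) = (95831·95831 + 385·4884·4884, 95831·4884 + 4884·95831) = (18367161121, 936077208)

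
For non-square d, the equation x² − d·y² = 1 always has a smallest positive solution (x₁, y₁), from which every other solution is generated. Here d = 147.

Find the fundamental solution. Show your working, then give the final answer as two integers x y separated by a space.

97 8

d=147: √d = [12; 8,24] (ℓ=2, even), read p_1/q_1
a_0=12:  p_0=12·1+0=12,  q_0=12·0+1=1
a_1=8:  p_1=8·12+1=97,  q_1=8·1+0=8
(x₁, y₁) = (97, 8);  97² − 147·8² = 1 ✓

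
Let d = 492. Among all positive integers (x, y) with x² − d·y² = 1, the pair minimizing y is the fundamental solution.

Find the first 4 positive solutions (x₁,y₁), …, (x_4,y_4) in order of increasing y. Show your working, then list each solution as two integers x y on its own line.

29767 1342
1772148577 79894628
105503093353351 4756446782010
6281021157926249857 283170302640288712

d=492: √d = [22; 5,1,1,10,1,1,5,44] (ℓ=8, even), read p_7/q_7
k=0  a_k=22  p_k/q_k = 22/1
k=1  a_k=5  p_k/q_k = 111/5
k=2  a_k=1  p_k/q_k = 133/6
…
k=4  a_k=10  p_k/q_k = 2573/116
…
k=6  a_k=1  p_k/q_k = 5390/243
k=7  a_k=5  p_k/q_k = 29767/1342
(x₁, y₁) = (29767, 1342);  29767² − 492·1342² = 1 ✓
n=2: (29767,1342)∘(29767,1342) = (29767·29767+492·1342·1342, 29767·1342+1342·29767) = (1772148577,79894628)
n=3: (1772148577,79894628)∘(29767,1342) = (29767·1772148577+492·1342·79894628, 29767·79894628+1342·1772148577) = (105503093353351,4756446782010)
n=4: (105503093353351,4756446782010)∘(29767,1342) = (29767·105503093353351+492·1342·4756446782010, 29767·4756446782010+1342·105503093353351) = (6281021157926249857,283170302640288712)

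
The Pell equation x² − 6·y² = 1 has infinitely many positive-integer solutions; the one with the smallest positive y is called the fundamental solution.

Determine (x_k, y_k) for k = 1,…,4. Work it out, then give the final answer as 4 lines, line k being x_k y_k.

5 2
49 20
485 198
4801 1960

√6 → a₀=2, period (2,4); ℓ=2 even so k=1
a_0=2:  p_0=2·1+0=2,  q_0=2·0+1=1
a_1=2:  p_1=2·2+1=5,  q_1=2·1+0=2
fundamental: x₁=5, y₁=2  (since 25 − 6·4 = 1)
n=2: (5,2)∘(5,2) = (5·5+6·2·2, 5·2+2·5) = (49,20)
n=3: (49,20)∘(5,2) = (5·49+6·2·20, 5·20+2·49) = (485,198)
n=4: (485,198)∘(5,2) = (5·485+6·2·198, 5·198+2·485) = (4801,1960)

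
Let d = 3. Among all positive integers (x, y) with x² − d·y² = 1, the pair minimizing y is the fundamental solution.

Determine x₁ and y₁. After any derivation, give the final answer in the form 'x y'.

2 1

[1; 1,2] for √3; ℓ=2 ⇒ convergent index 1
i=0: a=1 ⇒ p=1, q=1
i=1: a=1 ⇒ p=2, q=1
→ (2, 1).  Check: 2²=4, 3·1²=3, difference 1.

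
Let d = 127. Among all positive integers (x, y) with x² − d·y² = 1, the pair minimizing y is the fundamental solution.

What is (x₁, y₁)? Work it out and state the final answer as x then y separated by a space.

d=127: √d = [11; 3,1,2,2,7,11,7,2,2,1,3,22] (ℓ=12, even), read p_11/q_11
step 0: (11, 1)  from 11·(1,0) + (0,1)
step 1: (34, 3)  from 3·(11,1) + (1,0)
step 2: (45, 4)  from 1·(34,3) + (11,1)
…
step 4: (293, 26)  from 2·(124,11) + (45,4)
…
step 6: (24218, 2149)  from 11·(2175,193) + (293,26)
…
step 8: (367620, 32621)  from 2·(171701,15236) + (24218,2149)
step 9: (906941, 80478)  from 2·(367620,32621) + (171701,15236)
step 10: (1274561, 113099)  from 1·(906941,80478) + (367620,32621)
step 11: (4730624, 419775)  from 3·(1274561,113099) + (906941,80478)
→ (4730624, 419775).  Check: 4730624²=22378803429376, 127·419775²=22378803429375, difference 1.

4730624 419775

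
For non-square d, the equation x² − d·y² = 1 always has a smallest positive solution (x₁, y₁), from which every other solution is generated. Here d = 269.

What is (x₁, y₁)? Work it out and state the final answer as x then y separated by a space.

√269 = [16; 2,2,32, …], period ℓ=3 (odd) → k=5
a_0=16:  p_0=16·1+0=16,  q_0=16·0+1=1
a_1=2:  p_1=2·16+1=33,  q_1=2·1+0=2
…
a_3=32:  p_3=32·82+33=2657,  q_3=32·5+2=162
a_4=2:  p_4=2·2657+82=5396,  q_4=2·162+5=329
a_5=2:  p_5=2·5396+2657=13449,  q_5=2·329+162=820
→ (13449, 820).  Check: 13449²=180875601, 269·820²=180875600, difference 1.

13449 820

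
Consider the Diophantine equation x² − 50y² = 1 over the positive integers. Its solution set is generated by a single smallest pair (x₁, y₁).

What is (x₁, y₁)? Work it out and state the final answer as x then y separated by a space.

√50 → a₀=7, period (14); ℓ=1 odd so k=1
k=0  a_k=7  p_k/q_k = 7/1
k=1  a_k=14  p_k/q_k = 99/14
→ (99, 14).  Check: 99²=9801, 50·14²=9800, difference 1.

99 14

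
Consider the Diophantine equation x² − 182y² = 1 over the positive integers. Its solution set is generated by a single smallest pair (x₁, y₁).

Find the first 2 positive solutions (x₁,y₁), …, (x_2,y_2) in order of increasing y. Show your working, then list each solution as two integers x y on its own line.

27 2
1457 108

d=182: √d = [13; 2,26] (ℓ=2, even), read p_1/q_1
k=0  a_k=13  p_k/q_k = 13/1
k=1  a_k=2  p_k/q_k = 27/2
(x₁, y₁) = (27, 2);  27² − 182·2² = 1 ✓
k=2:  x_2 = 27·27+182·2·2 = 1457,  y_2 = 27·2+2·27 = 108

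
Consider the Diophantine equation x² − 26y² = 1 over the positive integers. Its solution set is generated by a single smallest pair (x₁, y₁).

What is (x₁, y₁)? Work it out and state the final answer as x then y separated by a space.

[5; 10] for √26; ℓ=1 ⇒ convergent index 1
a_0=5:  p_0=5·1+0=5,  q_0=5·0+1=1
a_1=10:  p_1=10·5+1=51,  q_1=10·1+0=10
(x₁, y₁) = (51, 10);  51² − 26·10² = 1 ✓

51 10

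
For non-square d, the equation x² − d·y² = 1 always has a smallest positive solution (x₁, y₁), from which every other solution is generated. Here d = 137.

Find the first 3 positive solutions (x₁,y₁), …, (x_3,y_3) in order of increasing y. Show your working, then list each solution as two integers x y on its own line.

6083073 519712
74007554246657 6322892069952
900386710067742990849 76925228065277725280

[11; 1,2,2,1,1,2,2,1,22] for √137; ℓ=9 ⇒ convergent index 17
i=0: a=11 ⇒ p=11, q=1
…
i=4: a=1 ⇒ p=117, q=10
…
i=7: a=2 ⇒ p=1229, q=105
…
i=10: a=1 ⇒ p=41341, q=3532
…
i=12: a=2 ⇒ p=285899, q=24426
…
i=15: a=2 ⇒ p=1796332, q=153471
i=16: a=2 ⇒ p=4286741, q=366241
i=17: a=1 ⇒ p=6083073, q=519712
(x₁, y₁) = (6083073, 519712);  6083073² − 137·519712² = 1 ✓
k=2:  x_2 = 6083073·6083073+137·519712·519712 = 74007554246657,  y_2 = 6083073·519712+519712·6083073 = 6322892069952
k=3:  x_3 = 6083073·74007554246657+137·519712·6322892069952 = 900386710067742990849,  y_3 = 6083073·6322892069952+519712·74007554246657 = 76925228065277725280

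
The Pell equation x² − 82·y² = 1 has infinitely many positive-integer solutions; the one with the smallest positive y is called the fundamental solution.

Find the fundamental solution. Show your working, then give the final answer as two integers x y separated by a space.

[9; 18] for √82; ℓ=1 ⇒ convergent index 1
a_0=9:  p_0=9·1+0=9,  q_0=9·0+1=1
a_1=18:  p_1=18·9+1=163,  q_1=18·1+0=18
fundamental: x₁=163, y₁=18  (since 26569 − 82·324 = 1)

163 18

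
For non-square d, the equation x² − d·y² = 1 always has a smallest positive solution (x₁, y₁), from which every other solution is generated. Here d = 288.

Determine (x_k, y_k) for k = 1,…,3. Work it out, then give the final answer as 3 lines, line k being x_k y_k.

17 1
577 34
19601 1155

√288 = [16; 1,32, …], period ℓ=2 (even) → k=1
step 0: (16, 1)  from 16·(1,0) + (0,1)
step 1: (17, 1)  from 1·(16,1) + (1,0)
(x₁, y₁) = (17, 1);  17² − 288·1² = 1 ✓
(17+1√288)^2 = 577 + 34√288
(17+1√288)^3 = 19601 + 1155√288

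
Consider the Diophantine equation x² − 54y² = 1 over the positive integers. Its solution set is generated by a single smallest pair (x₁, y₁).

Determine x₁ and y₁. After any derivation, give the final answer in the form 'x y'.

485 66

d=54: √d = [7; 2,1,6,1,2,14] (ℓ=6, even), read p_5/q_5
i=0: a=7 ⇒ p=7, q=1
i=1: a=2 ⇒ p=15, q=2
…
i=4: a=1 ⇒ p=169, q=23
i=5: a=2 ⇒ p=485, q=66
fundamental: x₁=485, y₁=66  (since 235225 − 54·4356 = 1)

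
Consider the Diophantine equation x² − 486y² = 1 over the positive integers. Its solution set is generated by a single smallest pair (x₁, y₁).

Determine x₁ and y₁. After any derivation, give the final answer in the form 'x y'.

485 22

d=486: √d = [22; 22,44] (ℓ=2, even), read p_1/q_1
a_0=22:  p_0=22·1+0=22,  q_0=22·0+1=1
a_1=22:  p_1=22·22+1=485,  q_1=22·1+0=22
(x₁, y₁) = (485, 22);  485² − 486·22² = 1 ✓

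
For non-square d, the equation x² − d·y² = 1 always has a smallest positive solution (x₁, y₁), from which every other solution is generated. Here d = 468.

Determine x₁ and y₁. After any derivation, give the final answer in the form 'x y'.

√468 → a₀=21, period (1,1,1,2,1,1,1,42); ℓ=8 even so k=7
k=0  a_k=21  p_k/q_k = 21/1
k=1  a_k=1  p_k/q_k = 22/1
k=2  a_k=1  p_k/q_k = 43/2
…
k=5  a_k=1  p_k/q_k = 238/11
k=6  a_k=1  p_k/q_k = 411/19
k=7  a_k=1  p_k/q_k = 649/30
(x₁, y₁) = (649, 30);  649² − 468·30² = 1 ✓

649 30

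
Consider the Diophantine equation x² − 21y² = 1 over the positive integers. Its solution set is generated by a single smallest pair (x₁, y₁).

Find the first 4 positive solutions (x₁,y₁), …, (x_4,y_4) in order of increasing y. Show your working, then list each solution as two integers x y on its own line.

55 12
6049 1320
665335 145188
73180801 15969360

√21 = [4; 1,1,2,1,1,8, …], period ℓ=6 (even) → k=5
i=0: a=4 ⇒ p=4, q=1
i=1: a=1 ⇒ p=5, q=1
i=2: a=1 ⇒ p=9, q=2
…
i=4: a=1 ⇒ p=32, q=7
i=5: a=1 ⇒ p=55, q=12
(x₁, y₁) = (55, 12);  55² − 21·12² = 1 ✓
(x_2, y_2) = (55·55 + 21·12·12, 55·12 + 12·55) = (6049, 1320)
(x_3, y_3) = (55·6049 + 21·12·1320, 55·1320 + 12·6049) = (665335, 145188)
(x_4, y_4) = (55·665335 + 21·12·145188, 55·145188 + 12·665335) = (73180801, 15969360)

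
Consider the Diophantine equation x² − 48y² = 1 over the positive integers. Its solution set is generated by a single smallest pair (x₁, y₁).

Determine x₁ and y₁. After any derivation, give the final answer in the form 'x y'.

7 1

d=48: √d = [6; 1,12] (ℓ=2, even), read p_1/q_1
k=0  a_k=6  p_k/q_k = 6/1
k=1  a_k=1  p_k/q_k = 7/1
(x₁, y₁) = (7, 1);  7² − 48·1² = 1 ✓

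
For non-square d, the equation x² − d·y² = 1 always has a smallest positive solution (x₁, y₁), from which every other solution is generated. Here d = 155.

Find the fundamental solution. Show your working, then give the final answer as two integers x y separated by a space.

√155 → a₀=12, period (2,4,2,24); ℓ=4 even so k=3
k=0  a_k=12  p_k/q_k = 12/1
k=1  a_k=2  p_k/q_k = 25/2
k=2  a_k=4  p_k/q_k = 112/9
k=3  a_k=2  p_k/q_k = 249/20
(x₁, y₁) = (249, 20);  249² − 155·20² = 1 ✓

249 20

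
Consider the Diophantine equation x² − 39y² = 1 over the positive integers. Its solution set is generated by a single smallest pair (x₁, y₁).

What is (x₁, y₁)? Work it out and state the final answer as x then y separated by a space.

25 4

[6; 4,12] for √39; ℓ=2 ⇒ convergent index 1
k=0  a_k=6  p_k/q_k = 6/1
k=1  a_k=4  p_k/q_k = 25/4
→ (25, 4).  Check: 25²=625, 39·4²=624, difference 1.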